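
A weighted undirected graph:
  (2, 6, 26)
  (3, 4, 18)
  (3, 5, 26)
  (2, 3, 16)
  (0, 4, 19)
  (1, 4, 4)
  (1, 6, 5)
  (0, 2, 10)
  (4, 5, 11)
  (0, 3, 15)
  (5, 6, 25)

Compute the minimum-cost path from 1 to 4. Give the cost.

A few of the 1→4 routes:
1-6-2-0-4: 5 + 26 + 10 + 19 = 60
1-6-5-3-4: 5 + 25 + 26 + 18 = 74
1-6-5-4: 5 + 25 + 11 = 41
1-6-2-3-4: 5 + 26 + 16 + 18 = 65
1-4: 4
1-6-2-0-3-4: 5 + 26 + 10 + 15 + 18 = 74
The minimum is 4.

4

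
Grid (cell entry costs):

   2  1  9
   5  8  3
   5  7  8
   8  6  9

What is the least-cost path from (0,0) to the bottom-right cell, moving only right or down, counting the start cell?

Best path: [0,0] → [0,1] → [1,1] → [1,2] → [2,2] → [3,2]
Cost: 2 + 1 + 8 + 3 + 8 + 9 = 31

31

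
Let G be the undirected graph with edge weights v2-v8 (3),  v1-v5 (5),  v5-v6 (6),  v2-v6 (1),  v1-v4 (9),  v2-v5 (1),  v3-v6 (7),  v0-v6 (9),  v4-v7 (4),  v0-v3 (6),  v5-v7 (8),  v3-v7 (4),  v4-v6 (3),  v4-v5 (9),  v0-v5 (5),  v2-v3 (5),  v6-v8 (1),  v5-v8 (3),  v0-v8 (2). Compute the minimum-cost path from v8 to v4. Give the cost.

4

Checking several routes:
v8→v2→v6→v4: 3 + 1 + 3 = 7
v8→v6→v4: 1 + 3 = 4
v8→v5→v2→v6→v4: 3 + 1 + 1 + 3 = 8
v8→v5→v4: 3 + 9 = 12
Shortest: 4.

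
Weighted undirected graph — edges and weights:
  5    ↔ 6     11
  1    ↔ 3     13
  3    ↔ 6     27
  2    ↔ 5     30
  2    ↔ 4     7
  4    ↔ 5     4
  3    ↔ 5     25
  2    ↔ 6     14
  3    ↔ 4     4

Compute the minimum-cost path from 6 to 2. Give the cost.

Some routes from 6 to 2:
6 -> 5 -> 2: 11 + 30 = 41
6 -> 2: 14
6 -> 5 -> 4 -> 2: 11 + 4 + 7 = 22
6 -> 3 -> 5 -> 4 -> 2: 27 + 25 + 4 + 7 = 63
6 -> 5 -> 3 -> 4 -> 2: 11 + 25 + 4 + 7 = 47
6 -> 3 -> 4 -> 2: 27 + 4 + 7 = 38
Best route has total 14.

14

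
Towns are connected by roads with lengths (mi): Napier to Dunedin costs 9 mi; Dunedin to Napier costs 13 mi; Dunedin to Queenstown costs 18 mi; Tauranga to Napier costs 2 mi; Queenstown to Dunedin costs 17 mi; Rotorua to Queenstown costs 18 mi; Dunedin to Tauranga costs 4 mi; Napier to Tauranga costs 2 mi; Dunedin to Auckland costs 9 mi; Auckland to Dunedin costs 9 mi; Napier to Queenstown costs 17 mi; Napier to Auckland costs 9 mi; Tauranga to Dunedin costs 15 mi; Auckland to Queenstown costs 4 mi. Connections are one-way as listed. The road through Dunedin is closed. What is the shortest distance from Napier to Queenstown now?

Candidate routes:
Napier→Queenstown: 17
Napier→Auckland→Queenstown: 9 + 4 = 13
Best route has total 13 mi.

13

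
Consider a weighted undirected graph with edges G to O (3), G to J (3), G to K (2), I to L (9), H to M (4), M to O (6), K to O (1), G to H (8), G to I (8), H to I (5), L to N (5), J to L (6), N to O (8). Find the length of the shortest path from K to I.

Some routes from K to I:
K -> O -> G -> I: 1 + 3 + 8 = 12
K -> G -> I: 2 + 8 = 10
K -> G -> H -> I: 2 + 8 + 5 = 15
The minimum is 10.

10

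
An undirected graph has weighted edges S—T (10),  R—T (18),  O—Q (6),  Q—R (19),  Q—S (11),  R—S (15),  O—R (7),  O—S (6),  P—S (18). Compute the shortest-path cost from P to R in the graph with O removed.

Routes from P to R avoiding O:
P - S - T - R: 18 + 10 + 18 = 46
P - S - Q - R: 18 + 11 + 19 = 48
P - S - R: 18 + 15 = 33
Shortest: 33.

33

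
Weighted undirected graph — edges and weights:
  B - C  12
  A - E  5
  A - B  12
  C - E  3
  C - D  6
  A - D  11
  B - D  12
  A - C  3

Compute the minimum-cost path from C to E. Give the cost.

Paths from C to E:
C-A-E: 3 + 5 = 8
C-D-A-E: 6 + 11 + 5 = 22
C-B-D-A-E: 12 + 12 + 11 + 5 = 40
C-E: 3
C-D-B-A-E: 6 + 12 + 12 + 5 = 35
C-B-A-E: 12 + 12 + 5 = 29
The minimum is 3.

3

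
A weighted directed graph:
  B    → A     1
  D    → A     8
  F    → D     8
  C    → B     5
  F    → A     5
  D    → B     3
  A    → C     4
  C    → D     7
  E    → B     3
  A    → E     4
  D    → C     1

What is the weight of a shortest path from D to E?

8

Candidate routes:
D→A→E: 8 + 4 = 12
D→C→B→A→E: 1 + 5 + 1 + 4 = 11
D→B→A→E: 3 + 1 + 4 = 8
Shortest: 8.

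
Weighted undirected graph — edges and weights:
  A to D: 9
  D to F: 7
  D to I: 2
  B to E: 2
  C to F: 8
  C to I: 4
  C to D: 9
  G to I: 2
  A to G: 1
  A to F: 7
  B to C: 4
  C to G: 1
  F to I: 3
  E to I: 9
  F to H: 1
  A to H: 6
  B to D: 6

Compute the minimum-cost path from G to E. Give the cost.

A few of the G→E routes:
G-C-I-D-B-E: 1 + 4 + 2 + 6 + 2 = 15
G-C-I-E: 1 + 4 + 9 = 14
G-I-D-B-E: 2 + 2 + 6 + 2 = 12
G-C-B-E: 1 + 4 + 2 = 7
G-I-E: 2 + 9 = 11
G-I-C-B-E: 2 + 4 + 4 + 2 = 12
Shortest: 7.

7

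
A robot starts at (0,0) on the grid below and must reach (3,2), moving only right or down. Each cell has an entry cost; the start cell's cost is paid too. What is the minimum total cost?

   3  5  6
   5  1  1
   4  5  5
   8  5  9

24

Cheapest: [0,0] -> [0,1] -> [1,1] -> [1,2] -> [2,2] -> [3,2]
  3 + 5 + 1 + 1 + 5 + 9 = 24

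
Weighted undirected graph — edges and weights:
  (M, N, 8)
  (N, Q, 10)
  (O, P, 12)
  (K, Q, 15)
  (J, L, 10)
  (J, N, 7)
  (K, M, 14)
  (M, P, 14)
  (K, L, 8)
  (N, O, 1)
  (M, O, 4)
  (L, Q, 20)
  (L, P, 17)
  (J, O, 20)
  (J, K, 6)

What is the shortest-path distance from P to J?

Some routes from P to J:
P-O-M-N-J: 12 + 4 + 8 + 7 = 31
P-M-O-N-J: 14 + 4 + 1 + 7 = 26
P-L-K-J: 17 + 8 + 6 = 31
P-M-N-J: 14 + 8 + 7 = 29
P-O-N-J: 12 + 1 + 7 = 20
P-L-J: 17 + 10 = 27
Shortest: 20.

20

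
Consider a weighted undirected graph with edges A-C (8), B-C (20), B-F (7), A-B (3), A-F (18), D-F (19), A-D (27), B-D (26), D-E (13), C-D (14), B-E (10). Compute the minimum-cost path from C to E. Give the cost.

A few of the C→E routes:
C→D→E: 14 + 13 = 27
C→A→B→E: 8 + 3 + 10 = 21
C→B→E: 20 + 10 = 30
Shortest: 21.

21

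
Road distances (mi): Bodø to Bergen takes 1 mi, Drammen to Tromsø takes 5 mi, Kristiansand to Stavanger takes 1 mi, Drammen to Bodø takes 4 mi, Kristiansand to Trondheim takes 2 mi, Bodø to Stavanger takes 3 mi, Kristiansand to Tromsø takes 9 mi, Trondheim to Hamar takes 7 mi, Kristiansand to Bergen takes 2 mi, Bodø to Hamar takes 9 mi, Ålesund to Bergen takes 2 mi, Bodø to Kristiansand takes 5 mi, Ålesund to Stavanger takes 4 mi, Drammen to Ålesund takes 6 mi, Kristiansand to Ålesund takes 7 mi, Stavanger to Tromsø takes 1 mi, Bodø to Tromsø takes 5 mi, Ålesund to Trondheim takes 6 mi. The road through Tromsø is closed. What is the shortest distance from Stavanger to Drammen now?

Some routes from Stavanger to Drammen avoiding Tromsø:
Stavanger→Ålesund→Drammen: 4 + 6 = 10
Stavanger→Ålesund→Bergen→Bodø→Drammen: 4 + 2 + 1 + 4 = 11
Stavanger→Kristiansand→Bergen→Bodø→Drammen: 1 + 2 + 1 + 4 = 8
Stavanger→Kristiansand→Bergen→Ålesund→Drammen: 1 + 2 + 2 + 6 = 11
Stavanger→Kristiansand→Bodø→Drammen: 1 + 5 + 4 = 10
Stavanger→Bodø→Drammen: 3 + 4 = 7
Shortest: 7 mi.

7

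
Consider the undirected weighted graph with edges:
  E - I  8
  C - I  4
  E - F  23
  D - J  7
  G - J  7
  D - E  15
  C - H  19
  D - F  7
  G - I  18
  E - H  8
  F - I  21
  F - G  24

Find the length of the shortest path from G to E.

Checking several routes:
G - J - D - F - E: 7 + 7 + 7 + 23 = 44
G - F - E: 24 + 23 = 47
G - F - D - E: 24 + 7 + 15 = 46
G - I - E: 18 + 8 = 26
G - J - D - E: 7 + 7 + 15 = 29
G - I - C - H - E: 18 + 4 + 19 + 8 = 49
Best route has total 26.

26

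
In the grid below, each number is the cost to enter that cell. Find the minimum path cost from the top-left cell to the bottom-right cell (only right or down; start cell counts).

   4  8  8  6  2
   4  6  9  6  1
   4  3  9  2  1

27

Best path: [0,0] → [1,0] → [2,0] → [2,1] → [2,2] → [2,3] → [2,4]
Cost: 4 + 4 + 4 + 3 + 9 + 2 + 1 = 27
(Top row then right column would cost 30.)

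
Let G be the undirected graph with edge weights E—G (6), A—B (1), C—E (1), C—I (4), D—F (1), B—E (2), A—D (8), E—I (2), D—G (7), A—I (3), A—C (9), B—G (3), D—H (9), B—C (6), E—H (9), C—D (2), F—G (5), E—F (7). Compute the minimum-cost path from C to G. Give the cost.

6

Checking several routes:
C - E - B - G: 1 + 2 + 3 = 6
C - E - G: 1 + 6 = 7
C - B - G: 6 + 3 = 9
C - D - F - G: 2 + 1 + 5 = 8
Best route has total 6.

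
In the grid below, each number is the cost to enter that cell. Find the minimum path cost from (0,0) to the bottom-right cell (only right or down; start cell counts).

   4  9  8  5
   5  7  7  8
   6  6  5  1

27

Take (0,0) → (1,0) → (2,0) → (2,1) → (2,2) → (2,3) for a total of 4 + 5 + 6 + 6 + 5 + 1 = 27.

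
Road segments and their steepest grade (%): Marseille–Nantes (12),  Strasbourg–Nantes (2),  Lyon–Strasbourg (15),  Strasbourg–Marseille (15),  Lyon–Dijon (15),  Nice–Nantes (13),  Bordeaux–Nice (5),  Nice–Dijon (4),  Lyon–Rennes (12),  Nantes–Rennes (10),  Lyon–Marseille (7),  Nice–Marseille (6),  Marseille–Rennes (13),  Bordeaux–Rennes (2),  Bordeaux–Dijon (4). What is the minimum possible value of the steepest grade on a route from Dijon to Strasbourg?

Some routes from Dijon to Strasbourg:
Dijon -> Bordeaux -> Rennes -> Nantes -> Strasbourg: max(4, 2, 10, 2) = 10
Dijon -> Nice -> Bordeaux -> Rennes -> Nantes -> Strasbourg: max(4, 5, 2, 10, 2) = 10
Dijon -> Nice -> Bordeaux -> Rennes -> Lyon -> Marseille -> Nantes -> Strasbourg: max(4, 5, 2, 12, 7, 12, 2) = 12
The minimum achievable maximum is 10%.

10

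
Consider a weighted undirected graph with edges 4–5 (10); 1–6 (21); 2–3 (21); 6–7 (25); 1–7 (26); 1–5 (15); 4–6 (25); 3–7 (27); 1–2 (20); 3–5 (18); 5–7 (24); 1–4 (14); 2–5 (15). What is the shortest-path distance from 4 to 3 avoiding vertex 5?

Comparing a few candidate routes:
4 - 1 - 6 - 7 - 3: 14 + 21 + 25 + 27 = 87
4 - 6 - 7 - 3: 25 + 25 + 27 = 77
4 - 1 - 2 - 3: 14 + 20 + 21 = 55
4 - 1 - 7 - 3: 14 + 26 + 27 = 67
4 - 6 - 1 - 2 - 3: 25 + 21 + 20 + 21 = 87
The minimum is 55.

55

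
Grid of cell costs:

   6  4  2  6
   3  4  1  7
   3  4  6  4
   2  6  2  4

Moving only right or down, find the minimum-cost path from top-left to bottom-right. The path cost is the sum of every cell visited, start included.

Cheapest: [0,0] [0,1] [0,2] [1,2] [2,2] [3,2] [3,3]
  6 + 4 + 2 + 1 + 6 + 2 + 4 = 25
For comparison, the top-then-right route costs 33.

25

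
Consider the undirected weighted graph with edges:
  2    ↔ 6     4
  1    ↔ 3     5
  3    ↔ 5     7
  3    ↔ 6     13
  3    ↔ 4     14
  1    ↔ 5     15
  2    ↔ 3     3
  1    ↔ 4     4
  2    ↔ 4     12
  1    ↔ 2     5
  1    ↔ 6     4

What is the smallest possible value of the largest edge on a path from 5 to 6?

7

Checking several routes:
5 - 3 - 1 - 6: max(7, 5, 4) = 7
5 - 3 - 1 - 2 - 6: max(7, 5, 5, 4) = 7
5 - 3 - 2 - 6: max(7, 3, 4) = 7
5 - 3 - 2 - 1 - 6: max(7, 3, 5, 4) = 7
5 - 3 - 2 - 4 - 1 - 6: max(7, 3, 12, 4, 4) = 12
Smallest bottleneck: 7.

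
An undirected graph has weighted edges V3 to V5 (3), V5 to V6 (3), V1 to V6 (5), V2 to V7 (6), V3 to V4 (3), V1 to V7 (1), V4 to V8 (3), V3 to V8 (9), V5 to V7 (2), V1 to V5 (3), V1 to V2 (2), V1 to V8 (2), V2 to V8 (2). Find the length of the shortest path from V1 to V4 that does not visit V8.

9

Candidate routes:
V1 - V2 - V7 - V5 - V3 - V4: 2 + 6 + 2 + 3 + 3 = 16
V1 - V7 - V5 - V3 - V4: 1 + 2 + 3 + 3 = 9
V1 - V5 - V3 - V4: 3 + 3 + 3 = 9
V1 - V6 - V5 - V3 - V4: 5 + 3 + 3 + 3 = 14
Best route has total 9.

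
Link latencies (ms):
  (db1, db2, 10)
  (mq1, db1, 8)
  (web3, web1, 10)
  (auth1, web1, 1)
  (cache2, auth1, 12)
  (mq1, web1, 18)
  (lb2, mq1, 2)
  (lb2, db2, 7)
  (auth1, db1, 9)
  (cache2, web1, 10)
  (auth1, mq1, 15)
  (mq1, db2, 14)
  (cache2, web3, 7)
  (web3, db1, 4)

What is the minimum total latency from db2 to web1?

Checking several routes:
db2 → db1 → web3 → web1: 10 + 4 + 10 = 24
db2 → mq1 → auth1 → web1: 14 + 15 + 1 = 30
db2 → db1 → auth1 → web1: 10 + 9 + 1 = 20
db2 → lb2 → mq1 → db1 → auth1 → web1: 7 + 2 + 8 + 9 + 1 = 27
db2 → lb2 → mq1 → web1: 7 + 2 + 18 = 27
db2 → lb2 → mq1 → auth1 → web1: 7 + 2 + 15 + 1 = 25
Best route has total 20 ms.

20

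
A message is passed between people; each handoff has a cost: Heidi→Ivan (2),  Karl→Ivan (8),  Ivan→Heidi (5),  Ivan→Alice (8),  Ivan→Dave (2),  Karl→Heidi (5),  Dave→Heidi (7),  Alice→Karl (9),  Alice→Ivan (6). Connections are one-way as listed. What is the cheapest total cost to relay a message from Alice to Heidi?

Some routes from Alice to Heidi:
Alice→Ivan→Heidi: 6 + 5 = 11
Alice→Ivan→Dave→Heidi: 6 + 2 + 7 = 15
Alice→Karl→Heidi: 9 + 5 = 14
Shortest: 11.

11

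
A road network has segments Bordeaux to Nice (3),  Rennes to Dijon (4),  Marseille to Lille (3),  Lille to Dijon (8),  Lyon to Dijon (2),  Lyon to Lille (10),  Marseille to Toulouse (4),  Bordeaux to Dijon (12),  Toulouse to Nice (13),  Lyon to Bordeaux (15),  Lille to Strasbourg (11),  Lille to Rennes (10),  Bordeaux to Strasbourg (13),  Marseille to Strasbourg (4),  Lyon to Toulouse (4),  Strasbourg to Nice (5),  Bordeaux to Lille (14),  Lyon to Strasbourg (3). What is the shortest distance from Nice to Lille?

A few of the Nice→Lille routes:
Nice→Bordeaux→Lille: 3 + 14 = 17
Nice→Strasbourg→Lille: 5 + 11 = 16
Nice→Strasbourg→Marseille→Lille: 5 + 4 + 3 = 12
Nice→Strasbourg→Lyon→Dijon→Lille: 5 + 3 + 2 + 8 = 18
Nice→Strasbourg→Lyon→Lille: 5 + 3 + 10 = 18
Shortest: 12 km.

12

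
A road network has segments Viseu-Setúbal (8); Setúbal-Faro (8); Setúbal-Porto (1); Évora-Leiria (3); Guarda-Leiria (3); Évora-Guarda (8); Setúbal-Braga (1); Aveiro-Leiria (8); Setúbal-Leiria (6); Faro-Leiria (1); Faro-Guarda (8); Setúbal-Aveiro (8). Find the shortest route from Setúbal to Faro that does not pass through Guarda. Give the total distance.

7

Routes from Setúbal to Faro avoiding Guarda:
Setúbal - Leiria - Faro: 6 + 1 = 7
Setúbal - Faro: 8
Setúbal - Aveiro - Leiria - Faro: 8 + 8 + 1 = 17
Shortest: 7 mi.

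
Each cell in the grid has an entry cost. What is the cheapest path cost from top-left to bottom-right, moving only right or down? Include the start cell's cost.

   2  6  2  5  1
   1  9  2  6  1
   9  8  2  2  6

One optimal route is (0,0) (0,1) (0,2) (1,2) (2,2) (2,3) (2,4).
Its cost is 2 + 6 + 2 + 2 + 2 + 2 + 6 = 22.

22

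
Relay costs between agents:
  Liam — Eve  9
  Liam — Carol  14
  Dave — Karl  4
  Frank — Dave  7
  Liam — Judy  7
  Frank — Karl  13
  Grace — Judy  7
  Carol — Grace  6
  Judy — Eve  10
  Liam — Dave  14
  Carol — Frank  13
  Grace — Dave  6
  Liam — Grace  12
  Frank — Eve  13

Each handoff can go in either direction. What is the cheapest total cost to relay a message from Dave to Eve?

Some routes from Dave to Eve:
Dave→Liam→Eve: 14 + 9 = 23
Dave→Grace→Judy→Liam→Eve: 6 + 7 + 7 + 9 = 29
Dave→Frank→Eve: 7 + 13 = 20
Dave→Grace→Judy→Eve: 6 + 7 + 10 = 23
Dave→Grace→Liam→Eve: 6 + 12 + 9 = 27
Shortest: 20.

20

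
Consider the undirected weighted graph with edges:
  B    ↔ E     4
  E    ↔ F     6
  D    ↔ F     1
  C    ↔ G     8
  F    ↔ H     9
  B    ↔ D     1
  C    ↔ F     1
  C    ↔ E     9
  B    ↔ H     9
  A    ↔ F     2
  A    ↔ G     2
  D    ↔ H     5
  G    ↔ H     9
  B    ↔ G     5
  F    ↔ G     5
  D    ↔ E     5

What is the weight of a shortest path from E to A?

8

Comparing a few candidate routes:
E → C → F → A: 9 + 1 + 2 = 12
E → D → F → A: 5 + 1 + 2 = 8
E → B → D → F → A: 4 + 1 + 1 + 2 = 8
E → B → G → A: 4 + 5 + 2 = 11
E → F → A: 6 + 2 = 8
Best route has total 8.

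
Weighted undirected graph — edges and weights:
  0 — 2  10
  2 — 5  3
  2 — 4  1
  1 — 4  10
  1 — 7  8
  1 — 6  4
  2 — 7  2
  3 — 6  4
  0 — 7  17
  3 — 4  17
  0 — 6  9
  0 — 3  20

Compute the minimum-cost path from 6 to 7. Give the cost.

A few of the 6→7 routes:
6→1→7: 4 + 8 = 12
6→0→2→7: 9 + 10 + 2 = 21
6→1→4→2→7: 4 + 10 + 1 + 2 = 17
Best route has total 12.

12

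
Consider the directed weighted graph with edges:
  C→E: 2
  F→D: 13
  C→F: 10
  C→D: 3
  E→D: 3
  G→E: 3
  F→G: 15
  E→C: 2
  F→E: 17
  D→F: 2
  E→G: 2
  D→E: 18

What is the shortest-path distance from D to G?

17

Candidate routes:
D→E→G: 18 + 2 = 20
D→F→E→G: 2 + 17 + 2 = 21
D→E→C→F→G: 18 + 2 + 10 + 15 = 45
D→F→G: 2 + 15 = 17
Shortest: 17.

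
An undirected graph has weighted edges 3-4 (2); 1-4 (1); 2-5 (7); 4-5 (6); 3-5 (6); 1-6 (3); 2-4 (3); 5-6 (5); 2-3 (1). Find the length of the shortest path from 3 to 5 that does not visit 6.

6

Candidate routes:
3 → 2 → 5: 1 + 7 = 8
3 → 2 → 4 → 5: 1 + 3 + 6 = 10
3 → 4 → 2 → 5: 2 + 3 + 7 = 12
3 → 4 → 5: 2 + 6 = 8
3 → 5: 6
Shortest: 6.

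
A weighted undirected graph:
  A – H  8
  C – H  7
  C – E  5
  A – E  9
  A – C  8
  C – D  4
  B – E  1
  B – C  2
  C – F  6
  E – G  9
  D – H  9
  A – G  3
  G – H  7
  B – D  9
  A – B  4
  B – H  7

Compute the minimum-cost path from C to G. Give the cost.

Checking several routes:
C→B→A→G: 2 + 4 + 3 = 9
C→B→E→G: 2 + 1 + 9 = 12
C→A→G: 8 + 3 = 11
Shortest: 9.

9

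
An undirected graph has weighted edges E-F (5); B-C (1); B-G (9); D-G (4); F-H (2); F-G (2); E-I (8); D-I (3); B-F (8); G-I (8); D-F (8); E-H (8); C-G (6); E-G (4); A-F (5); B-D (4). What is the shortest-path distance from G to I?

7

Comparing a few candidate routes:
G-I: 8
G-E-I: 4 + 8 = 12
G-F-D-I: 2 + 8 + 3 = 13
G-D-I: 4 + 3 = 7
G-C-B-D-I: 6 + 1 + 4 + 3 = 14
Best route has total 7.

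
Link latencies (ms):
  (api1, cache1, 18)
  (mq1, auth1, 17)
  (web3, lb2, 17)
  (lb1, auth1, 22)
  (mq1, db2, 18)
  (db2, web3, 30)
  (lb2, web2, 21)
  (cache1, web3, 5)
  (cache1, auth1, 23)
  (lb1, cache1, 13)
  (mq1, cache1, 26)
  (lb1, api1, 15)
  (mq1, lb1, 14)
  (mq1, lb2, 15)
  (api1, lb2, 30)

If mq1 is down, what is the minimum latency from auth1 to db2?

Comparing a few candidate routes:
auth1 → lb1 → api1 → cache1 → web3 → db2: 22 + 15 + 18 + 5 + 30 = 90
auth1 → cache1 → api1 → lb2 → web3 → db2: 23 + 18 + 30 + 17 + 30 = 118
auth1 → cache1 → web3 → db2: 23 + 5 + 30 = 58
auth1 → cache1 → lb1 → api1 → lb2 → web3 → db2: 23 + 13 + 15 + 30 + 17 + 30 = 128
auth1 → lb1 → api1 → lb2 → web3 → db2: 22 + 15 + 30 + 17 + 30 = 114
auth1 → lb1 → cache1 → web3 → db2: 22 + 13 + 5 + 30 = 70
Shortest: 58 ms.

58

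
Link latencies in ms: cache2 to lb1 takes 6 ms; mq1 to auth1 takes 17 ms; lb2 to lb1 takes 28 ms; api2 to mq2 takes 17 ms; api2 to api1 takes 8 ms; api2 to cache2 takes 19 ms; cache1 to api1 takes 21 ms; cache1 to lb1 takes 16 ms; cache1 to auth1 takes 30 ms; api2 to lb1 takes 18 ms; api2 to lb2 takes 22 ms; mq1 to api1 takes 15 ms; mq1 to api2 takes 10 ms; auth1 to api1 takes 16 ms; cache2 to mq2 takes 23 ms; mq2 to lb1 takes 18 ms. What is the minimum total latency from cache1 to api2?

Checking several routes:
cache1→lb1→cache2→api2: 16 + 6 + 19 = 41
cache1→lb1→api2: 16 + 18 = 34
cache1→lb1→mq2→api2: 16 + 18 + 17 = 51
cache1→auth1→api1→api2: 30 + 16 + 8 = 54
cache1→api1→api2: 21 + 8 = 29
cache1→api1→mq1→api2: 21 + 15 + 10 = 46
Shortest: 29 ms.

29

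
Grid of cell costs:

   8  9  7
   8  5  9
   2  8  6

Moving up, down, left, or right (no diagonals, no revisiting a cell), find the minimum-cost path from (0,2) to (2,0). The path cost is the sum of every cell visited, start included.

Best path: (0,2) (0,1) (1,1) (1,0) (2,0)
Cost: 7 + 9 + 5 + 8 + 2 = 31

31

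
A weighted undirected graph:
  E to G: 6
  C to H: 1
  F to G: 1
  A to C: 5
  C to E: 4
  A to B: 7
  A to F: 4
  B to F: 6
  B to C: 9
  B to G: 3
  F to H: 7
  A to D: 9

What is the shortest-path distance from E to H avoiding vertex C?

Routes from E to H avoiding C:
E→G→F→H: 6 + 1 + 7 = 14
E→G→B→A→F→H: 6 + 3 + 7 + 4 + 7 = 27
E→G→B→F→H: 6 + 3 + 6 + 7 = 22
Best route has total 14.

14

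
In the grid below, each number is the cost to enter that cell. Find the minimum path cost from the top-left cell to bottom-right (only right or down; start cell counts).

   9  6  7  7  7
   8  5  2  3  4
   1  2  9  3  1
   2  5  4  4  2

Path [0,0] -> [0,1] -> [1,1] -> [1,2] -> [1,3] -> [2,3] -> [2,4] -> [3,4]: 9 + 6 + 5 + 2 + 3 + 3 + 1 + 2 = 31.
(Top row then right column would cost 43.)

31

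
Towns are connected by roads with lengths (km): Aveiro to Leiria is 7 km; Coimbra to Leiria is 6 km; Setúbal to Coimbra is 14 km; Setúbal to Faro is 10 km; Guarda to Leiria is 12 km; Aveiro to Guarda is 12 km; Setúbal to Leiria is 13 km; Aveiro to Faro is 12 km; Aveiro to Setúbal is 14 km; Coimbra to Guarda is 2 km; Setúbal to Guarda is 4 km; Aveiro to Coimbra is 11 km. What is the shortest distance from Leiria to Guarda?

8

Checking several routes:
Leiria -> Aveiro -> Guarda: 7 + 12 = 19
Leiria -> Coimbra -> Guarda: 6 + 2 = 8
Leiria -> Setúbal -> Guarda: 13 + 4 = 17
Leiria -> Guarda: 12
Shortest: 8 km.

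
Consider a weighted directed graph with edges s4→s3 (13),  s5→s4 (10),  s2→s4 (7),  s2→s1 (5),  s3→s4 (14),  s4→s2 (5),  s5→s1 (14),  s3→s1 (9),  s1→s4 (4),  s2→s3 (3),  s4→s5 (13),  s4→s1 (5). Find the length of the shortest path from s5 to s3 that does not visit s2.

Candidate routes:
s5-s4-s3: 10 + 13 = 23
s5-s1-s4-s3: 14 + 4 + 13 = 31
Best route has total 23.

23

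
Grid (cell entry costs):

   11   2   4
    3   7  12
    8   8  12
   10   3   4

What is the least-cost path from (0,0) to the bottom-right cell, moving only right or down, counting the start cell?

35

Best path: [0,0]→[0,1]→[1,1]→[2,1]→[3,1]→[3,2]
Cost: 11 + 2 + 7 + 8 + 3 + 4 = 35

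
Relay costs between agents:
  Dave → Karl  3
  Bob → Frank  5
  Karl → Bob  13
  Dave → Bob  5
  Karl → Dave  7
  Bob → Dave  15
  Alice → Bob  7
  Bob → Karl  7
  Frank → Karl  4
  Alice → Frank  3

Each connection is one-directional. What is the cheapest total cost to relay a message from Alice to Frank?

Candidate routes:
Alice -> Frank: 3
Alice -> Bob -> Frank: 7 + 5 = 12
Shortest: 3.

3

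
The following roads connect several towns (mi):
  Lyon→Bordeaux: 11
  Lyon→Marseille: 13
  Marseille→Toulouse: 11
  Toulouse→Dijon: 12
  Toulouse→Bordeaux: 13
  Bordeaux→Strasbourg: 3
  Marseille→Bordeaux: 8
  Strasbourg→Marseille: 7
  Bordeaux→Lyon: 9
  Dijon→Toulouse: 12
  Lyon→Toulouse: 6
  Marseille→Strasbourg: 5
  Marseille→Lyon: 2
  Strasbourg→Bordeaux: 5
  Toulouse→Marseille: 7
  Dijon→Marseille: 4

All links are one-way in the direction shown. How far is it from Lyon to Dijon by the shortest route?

18

Candidate routes:
Lyon→Bordeaux→Strasbourg→Marseille→Toulouse→Dijon: 11 + 3 + 7 + 11 + 12 = 44
Lyon→Marseille→Toulouse→Dijon: 13 + 11 + 12 = 36
Lyon→Toulouse→Dijon: 6 + 12 = 18
Best route has total 18 mi.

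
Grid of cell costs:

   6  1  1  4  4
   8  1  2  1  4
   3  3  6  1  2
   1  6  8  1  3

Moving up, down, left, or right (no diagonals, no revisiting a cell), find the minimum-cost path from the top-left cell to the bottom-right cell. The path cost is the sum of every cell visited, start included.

Best path: (0,0)→(0,1)→(0,2)→(1,2)→(1,3)→(2,3)→(3,3)→(3,4)
Cost: 6 + 1 + 1 + 2 + 1 + 1 + 1 + 3 = 16

16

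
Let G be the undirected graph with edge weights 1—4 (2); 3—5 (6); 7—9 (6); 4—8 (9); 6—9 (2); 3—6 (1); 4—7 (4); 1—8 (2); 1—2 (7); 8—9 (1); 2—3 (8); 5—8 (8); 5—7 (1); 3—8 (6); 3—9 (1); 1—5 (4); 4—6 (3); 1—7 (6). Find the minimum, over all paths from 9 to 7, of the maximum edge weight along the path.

Comparing a few candidate routes:
9-3-6-4-7: max(1, 1, 3, 4) = 4
9-8-1-4-7: max(1, 2, 2, 4) = 4
9-8-1-5-7: max(1, 2, 4, 1) = 4
9-3-6-4-1-5-7: max(1, 1, 3, 2, 4, 1) = 4
9-6-4-7: max(2, 3, 4) = 4
9-6-4-1-5-7: max(2, 3, 2, 4, 1) = 4
Smallest bottleneck: 4.

4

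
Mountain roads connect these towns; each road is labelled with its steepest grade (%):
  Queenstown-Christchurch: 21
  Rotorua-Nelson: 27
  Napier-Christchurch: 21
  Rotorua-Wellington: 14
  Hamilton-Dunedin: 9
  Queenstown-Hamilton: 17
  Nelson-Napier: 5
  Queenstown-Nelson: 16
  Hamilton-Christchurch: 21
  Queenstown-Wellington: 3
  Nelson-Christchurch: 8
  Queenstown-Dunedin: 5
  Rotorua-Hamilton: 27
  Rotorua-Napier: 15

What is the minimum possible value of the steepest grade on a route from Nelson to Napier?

A few of the Nelson→Napier routes:
Nelson→Christchurch→Queenstown→Wellington→Rotorua→Napier: max(8, 21, 3, 14, 15) = 21
Nelson→Queenstown→Christchurch→Napier: max(16, 21, 21) = 21
Nelson→Queenstown→Hamilton→Christchurch→Napier: max(16, 17, 21, 21) = 21
Nelson→Napier: max(5) = 5
Nelson→Queenstown→Dunedin→Hamilton→Christchurch→Napier: max(16, 5, 9, 21, 21) = 21
Nelson→Queenstown→Wellington→Rotorua→Napier: max(16, 3, 14, 15) = 16
Smallest bottleneck: 5%.

5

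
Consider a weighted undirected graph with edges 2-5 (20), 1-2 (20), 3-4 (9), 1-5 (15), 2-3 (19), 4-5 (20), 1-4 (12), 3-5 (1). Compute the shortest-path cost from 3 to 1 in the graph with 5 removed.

21

Paths from 3 to 1 avoiding 5:
3 → 2 → 1: 19 + 20 = 39
3 → 4 → 1: 9 + 12 = 21
The minimum is 21.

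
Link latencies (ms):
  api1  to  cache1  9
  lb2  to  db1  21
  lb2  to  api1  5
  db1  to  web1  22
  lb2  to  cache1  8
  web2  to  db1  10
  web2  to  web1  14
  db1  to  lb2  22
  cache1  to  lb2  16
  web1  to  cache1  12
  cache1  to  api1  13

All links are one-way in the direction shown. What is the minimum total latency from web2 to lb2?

32

Paths from web2 to lb2:
web2→db1→web1→cache1→lb2: 10 + 22 + 12 + 16 = 60
web2→web1→cache1→lb2: 14 + 12 + 16 = 42
web2→db1→lb2: 10 + 22 = 32
Shortest: 32 ms.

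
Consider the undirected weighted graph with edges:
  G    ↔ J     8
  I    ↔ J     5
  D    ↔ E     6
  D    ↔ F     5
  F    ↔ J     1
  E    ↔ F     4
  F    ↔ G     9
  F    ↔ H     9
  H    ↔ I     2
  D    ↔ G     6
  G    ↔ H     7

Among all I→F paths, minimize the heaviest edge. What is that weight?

5

A few of the I→F routes:
I → H → G → D → F: max(2, 7, 6, 5) = 7
I → H → G → J → F: max(2, 7, 8, 1) = 8
I → J → G → D → E → F: max(5, 8, 6, 6, 4) = 8
I → J → F: max(5, 1) = 5
I → H → G → D → E → F: max(2, 7, 6, 6, 4) = 7
Best route has worst link 5.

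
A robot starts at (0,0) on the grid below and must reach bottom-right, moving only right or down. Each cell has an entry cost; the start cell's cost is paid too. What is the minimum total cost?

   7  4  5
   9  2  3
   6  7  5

21

Best path: [0,0] -> [0,1] -> [1,1] -> [1,2] -> [2,2]
Cost: 7 + 4 + 2 + 3 + 5 = 21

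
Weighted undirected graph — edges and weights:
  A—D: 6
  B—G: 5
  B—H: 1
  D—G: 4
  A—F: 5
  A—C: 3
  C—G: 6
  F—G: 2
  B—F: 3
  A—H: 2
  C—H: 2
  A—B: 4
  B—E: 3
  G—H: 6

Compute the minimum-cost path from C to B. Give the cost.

3

Comparing a few candidate routes:
C→A→B: 3 + 4 = 7
C→A→H→B: 3 + 2 + 1 = 6
C→G→B: 6 + 5 = 11
C→G→F→B: 6 + 2 + 3 = 11
C→H→B: 2 + 1 = 3
C→H→A→B: 2 + 2 + 4 = 8
Best route has total 3.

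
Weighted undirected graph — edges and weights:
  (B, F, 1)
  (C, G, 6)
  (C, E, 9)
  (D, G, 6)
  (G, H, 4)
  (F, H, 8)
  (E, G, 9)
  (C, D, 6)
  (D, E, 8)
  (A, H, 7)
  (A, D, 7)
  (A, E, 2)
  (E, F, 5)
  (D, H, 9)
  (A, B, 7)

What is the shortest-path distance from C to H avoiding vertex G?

Some routes from C to H avoiding G:
C - E - A - H: 9 + 2 + 7 = 18
C - D - A - H: 6 + 7 + 7 = 20
C - D - E - A - H: 6 + 8 + 2 + 7 = 23
C - E - F - H: 9 + 5 + 8 = 22
C - D - H: 6 + 9 = 15
C - E - D - H: 9 + 8 + 9 = 26
The minimum is 15.

15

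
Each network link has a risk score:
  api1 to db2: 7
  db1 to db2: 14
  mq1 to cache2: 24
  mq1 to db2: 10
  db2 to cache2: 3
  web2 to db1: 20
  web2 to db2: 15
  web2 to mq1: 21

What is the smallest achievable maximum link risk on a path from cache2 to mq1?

Candidate routes:
cache2→db2→mq1: max(3, 10) = 10
cache2→db2→web2→mq1: max(3, 15, 21) = 21
cache2→db2→db1→web2→mq1: max(3, 14, 20, 21) = 21
cache2→mq1: max(24) = 24
The minimum achievable maximum is 10.

10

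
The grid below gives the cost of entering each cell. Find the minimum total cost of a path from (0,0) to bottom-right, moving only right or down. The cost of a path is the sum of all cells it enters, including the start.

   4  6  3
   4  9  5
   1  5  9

One optimal route is [0,0] -> [1,0] -> [2,0] -> [2,1] -> [2,2].
Its cost is 4 + 4 + 1 + 5 + 9 = 23.
For comparison, the top-then-right route costs 27.

23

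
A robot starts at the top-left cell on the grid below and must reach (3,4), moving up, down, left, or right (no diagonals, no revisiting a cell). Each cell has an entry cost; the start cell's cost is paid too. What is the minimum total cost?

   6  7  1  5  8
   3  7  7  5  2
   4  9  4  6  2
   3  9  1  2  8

36

One optimal route is r0c0 r0c1 r0c2 r0c3 r1c3 r1c4 r2c4 r3c4.
Its cost is 6 + 7 + 1 + 5 + 5 + 2 + 2 + 8 = 36.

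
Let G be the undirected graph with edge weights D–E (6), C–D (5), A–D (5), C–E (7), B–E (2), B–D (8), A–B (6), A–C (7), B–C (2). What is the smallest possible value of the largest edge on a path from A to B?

Some routes from A to B:
A → D → E → B: max(5, 6, 2) = 6
A → D → C → B: max(5, 5, 2) = 5
A → C → B: max(7, 2) = 7
A → C → D → E → B: max(7, 5, 6, 2) = 7
A → B: max(6) = 6
The minimum achievable maximum is 5.

5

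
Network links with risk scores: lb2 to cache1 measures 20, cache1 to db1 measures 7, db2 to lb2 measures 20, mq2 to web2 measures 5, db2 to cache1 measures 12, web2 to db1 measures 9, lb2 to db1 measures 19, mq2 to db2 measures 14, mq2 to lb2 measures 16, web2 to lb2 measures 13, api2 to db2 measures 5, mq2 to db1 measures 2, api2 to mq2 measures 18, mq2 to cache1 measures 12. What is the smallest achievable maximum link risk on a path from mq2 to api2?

12

Checking several routes:
mq2→lb2→web2→db1→cache1→db2→api2: max(16, 13, 9, 7, 12, 5) = 16
mq2→db1→cache1→db2→api2: max(2, 7, 12, 5) = 12
mq2→api2: max(18) = 18
mq2→web2→db1→cache1→db2→api2: max(5, 9, 7, 12, 5) = 12
mq2→cache1→db2→api2: max(12, 12, 5) = 12
mq2→db2→api2: max(14, 5) = 14
Smallest bottleneck: 12.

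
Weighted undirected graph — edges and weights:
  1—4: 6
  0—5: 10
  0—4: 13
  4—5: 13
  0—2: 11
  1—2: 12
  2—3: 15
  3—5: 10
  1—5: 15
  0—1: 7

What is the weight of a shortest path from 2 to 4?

18

A few of the 2→4 routes:
2-1-4: 12 + 6 = 18
2-1-0-4: 12 + 7 + 13 = 32
2-3-5-4: 15 + 10 + 13 = 38
2-0-5-4: 11 + 10 + 13 = 34
2-0-4: 11 + 13 = 24
2-0-1-4: 11 + 7 + 6 = 24
The minimum is 18.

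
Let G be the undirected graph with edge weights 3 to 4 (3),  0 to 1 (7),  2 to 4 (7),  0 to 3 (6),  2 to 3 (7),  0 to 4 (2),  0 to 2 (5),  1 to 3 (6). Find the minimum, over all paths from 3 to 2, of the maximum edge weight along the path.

A few of the 3→2 routes:
3 - 0 - 2: max(6, 5) = 6
3 - 4 - 0 - 2: max(3, 2, 5) = 5
3 - 1 - 0 - 4 - 2: max(6, 7, 2, 7) = 7
The minimum achievable maximum is 5.

5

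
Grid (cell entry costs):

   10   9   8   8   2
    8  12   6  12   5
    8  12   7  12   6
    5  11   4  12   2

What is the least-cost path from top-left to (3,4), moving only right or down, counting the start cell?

One optimal route is (0,0)→(0,1)→(0,2)→(0,3)→(0,4)→(1,4)→(2,4)→(3,4).
Its cost is 10 + 9 + 8 + 8 + 2 + 5 + 6 + 2 = 50.

50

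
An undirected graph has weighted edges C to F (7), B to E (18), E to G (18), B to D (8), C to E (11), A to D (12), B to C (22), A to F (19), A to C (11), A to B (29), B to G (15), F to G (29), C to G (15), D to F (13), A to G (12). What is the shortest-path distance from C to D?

Some routes from C to D:
C→A→D: 11 + 12 = 23
C→F→D: 7 + 13 = 20
C→B→D: 22 + 8 = 30
Best route has total 20.

20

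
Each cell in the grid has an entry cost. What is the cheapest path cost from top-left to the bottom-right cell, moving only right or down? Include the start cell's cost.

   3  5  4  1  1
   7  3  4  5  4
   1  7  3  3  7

25

Cheapest: r0c0 r0c1 r0c2 r0c3 r0c4 r1c4 r2c4
  3 + 5 + 4 + 1 + 1 + 4 + 7 = 25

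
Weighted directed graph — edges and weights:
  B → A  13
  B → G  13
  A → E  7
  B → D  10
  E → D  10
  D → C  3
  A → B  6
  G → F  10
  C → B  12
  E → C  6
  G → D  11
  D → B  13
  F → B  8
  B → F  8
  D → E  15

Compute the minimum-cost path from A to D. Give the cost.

16

Candidate routes:
A→E→C→B→G→D: 7 + 6 + 12 + 13 + 11 = 49
A→B→D: 6 + 10 = 16
A→E→D: 7 + 10 = 17
A→E→C→B→D: 7 + 6 + 12 + 10 = 35
A→B→G→D: 6 + 13 + 11 = 30
The minimum is 16.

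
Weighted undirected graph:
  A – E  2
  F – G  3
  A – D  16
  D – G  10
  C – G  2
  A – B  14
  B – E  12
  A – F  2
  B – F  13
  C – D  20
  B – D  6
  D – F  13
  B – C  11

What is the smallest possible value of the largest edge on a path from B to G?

Comparing a few candidate routes:
B→E→A→F→G: max(12, 2, 2, 3) = 12
B→D→G: max(6, 10) = 10
B→C→G: max(11, 2) = 11
Best route has worst link 10.

10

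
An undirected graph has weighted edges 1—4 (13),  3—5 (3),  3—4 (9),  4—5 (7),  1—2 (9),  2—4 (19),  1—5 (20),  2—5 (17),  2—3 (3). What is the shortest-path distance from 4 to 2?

12

Some routes from 4 to 2:
4 -> 5 -> 2: 7 + 17 = 24
4 -> 1 -> 2: 13 + 9 = 22
4 -> 5 -> 3 -> 2: 7 + 3 + 3 = 13
4 -> 2: 19
4 -> 3 -> 2: 9 + 3 = 12
4 -> 3 -> 5 -> 2: 9 + 3 + 17 = 29
The minimum is 12.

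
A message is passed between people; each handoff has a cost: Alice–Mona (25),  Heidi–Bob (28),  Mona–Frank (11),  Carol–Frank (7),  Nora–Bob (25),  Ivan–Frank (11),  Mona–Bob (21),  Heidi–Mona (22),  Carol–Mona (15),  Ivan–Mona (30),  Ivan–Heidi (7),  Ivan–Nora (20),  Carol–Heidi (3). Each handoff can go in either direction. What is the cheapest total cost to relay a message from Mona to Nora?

A few of the Mona→Nora routes:
Mona -> Bob -> Nora: 21 + 25 = 46
Mona -> Carol -> Heidi -> Ivan -> Nora: 15 + 3 + 7 + 20 = 45
Mona -> Frank -> Ivan -> Nora: 11 + 11 + 20 = 42
Best route has total 42.

42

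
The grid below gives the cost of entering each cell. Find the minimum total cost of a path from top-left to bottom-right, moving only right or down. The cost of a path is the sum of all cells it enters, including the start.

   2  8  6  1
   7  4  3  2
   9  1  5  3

21

Cheapest: (0,0)→(1,0)→(1,1)→(1,2)→(1,3)→(2,3)
  2 + 7 + 4 + 3 + 2 + 3 = 21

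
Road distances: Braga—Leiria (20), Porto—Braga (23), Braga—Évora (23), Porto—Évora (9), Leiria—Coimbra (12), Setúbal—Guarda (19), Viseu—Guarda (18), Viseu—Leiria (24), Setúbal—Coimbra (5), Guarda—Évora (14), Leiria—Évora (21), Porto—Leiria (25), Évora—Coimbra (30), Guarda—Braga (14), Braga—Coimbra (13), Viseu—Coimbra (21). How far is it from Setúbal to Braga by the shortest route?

18

A few of the Setúbal→Braga routes:
Setúbal -> Guarda -> Évora -> Braga: 19 + 14 + 23 = 56
Setúbal -> Coimbra -> Leiria -> Braga: 5 + 12 + 20 = 37
Setúbal -> Coimbra -> Braga: 5 + 13 = 18
Setúbal -> Coimbra -> Évora -> Braga: 5 + 30 + 23 = 58
Setúbal -> Guarda -> Braga: 19 + 14 = 33
The minimum is 18.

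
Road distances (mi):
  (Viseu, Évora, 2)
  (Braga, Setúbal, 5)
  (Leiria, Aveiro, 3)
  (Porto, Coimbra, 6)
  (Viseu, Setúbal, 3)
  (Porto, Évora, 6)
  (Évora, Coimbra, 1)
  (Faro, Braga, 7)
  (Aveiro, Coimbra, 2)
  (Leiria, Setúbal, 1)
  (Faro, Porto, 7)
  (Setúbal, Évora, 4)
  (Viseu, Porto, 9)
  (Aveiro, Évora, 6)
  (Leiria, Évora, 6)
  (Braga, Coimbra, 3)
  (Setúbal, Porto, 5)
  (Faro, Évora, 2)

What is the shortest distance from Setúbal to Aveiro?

A few of the Setúbal→Aveiro routes:
Setúbal → Évora → Coimbra → Aveiro: 4 + 1 + 2 = 7
Setúbal → Viseu → Évora → Coimbra → Aveiro: 3 + 2 + 1 + 2 = 8
Setúbal → Évora → Aveiro: 4 + 6 = 10
Setúbal → Leiria → Aveiro: 1 + 3 = 4
Setúbal → Braga → Coimbra → Aveiro: 5 + 3 + 2 = 10
Shortest: 4 mi.

4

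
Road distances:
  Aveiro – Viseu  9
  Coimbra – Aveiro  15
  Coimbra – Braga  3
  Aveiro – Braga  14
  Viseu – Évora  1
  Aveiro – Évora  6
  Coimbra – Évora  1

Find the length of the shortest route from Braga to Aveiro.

10

Routes from Braga to Aveiro:
Braga-Coimbra-Évora-Aveiro: 3 + 1 + 6 = 10
Braga-Coimbra-Aveiro: 3 + 15 = 18
Braga-Coimbra-Évora-Viseu-Aveiro: 3 + 1 + 1 + 9 = 14
Braga-Aveiro: 14
Best route has total 10.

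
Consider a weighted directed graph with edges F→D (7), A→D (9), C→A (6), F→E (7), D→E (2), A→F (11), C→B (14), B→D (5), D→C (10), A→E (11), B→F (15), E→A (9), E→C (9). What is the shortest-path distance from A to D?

9

Candidate routes:
A-E-C-B-F-D: 11 + 9 + 14 + 15 + 7 = 56
A-F-E-C-B-D: 11 + 7 + 9 + 14 + 5 = 46
A-F-D: 11 + 7 = 18
A-D: 9
A-E-C-B-D: 11 + 9 + 14 + 5 = 39
Best route has total 9.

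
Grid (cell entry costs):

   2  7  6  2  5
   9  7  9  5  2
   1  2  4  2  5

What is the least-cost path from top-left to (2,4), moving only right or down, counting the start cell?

Cheapest: r0c0 r1c0 r2c0 r2c1 r2c2 r2c3 r2c4
  2 + 9 + 1 + 2 + 4 + 2 + 5 = 25
(Top row then right column would cost 29.)

25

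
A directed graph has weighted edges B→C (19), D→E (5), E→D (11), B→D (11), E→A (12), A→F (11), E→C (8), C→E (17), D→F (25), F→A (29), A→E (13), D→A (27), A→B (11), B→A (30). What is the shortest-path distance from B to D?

11

Paths from B to D:
B - C - E - D: 19 + 17 + 11 = 47
B - D: 11
B - A - E - D: 30 + 13 + 11 = 54
Shortest: 11.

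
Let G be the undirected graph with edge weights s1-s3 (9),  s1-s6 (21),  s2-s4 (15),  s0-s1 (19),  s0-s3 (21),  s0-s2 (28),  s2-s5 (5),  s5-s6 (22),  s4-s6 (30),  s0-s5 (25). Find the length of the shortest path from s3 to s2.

49

Checking several routes:
s3 - s1 - s0 - s2: 9 + 19 + 28 = 56
s3 - s0 - s2: 21 + 28 = 49
s3 - s1 - s0 - s5 - s2: 9 + 19 + 25 + 5 = 58
s3 - s1 - s6 - s5 - s2: 9 + 21 + 22 + 5 = 57
s3 - s1 - s6 - s4 - s2: 9 + 21 + 30 + 15 = 75
s3 - s0 - s5 - s2: 21 + 25 + 5 = 51
Best route has total 49.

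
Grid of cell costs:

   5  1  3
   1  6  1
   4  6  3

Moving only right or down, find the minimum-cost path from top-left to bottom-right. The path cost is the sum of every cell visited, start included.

13

Best path: r0c0 r0c1 r0c2 r1c2 r2c2
Cost: 5 + 1 + 3 + 1 + 3 = 13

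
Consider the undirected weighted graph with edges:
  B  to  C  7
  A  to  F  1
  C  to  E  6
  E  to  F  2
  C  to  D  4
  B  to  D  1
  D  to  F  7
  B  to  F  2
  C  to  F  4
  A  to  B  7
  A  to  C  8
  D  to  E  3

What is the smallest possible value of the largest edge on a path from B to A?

Comparing a few candidate routes:
B-D-F-A: max(1, 7, 1) = 7
B-D-C-F-A: max(1, 4, 4, 1) = 4
B-F-A: max(2, 1) = 2
B-D-C-E-F-A: max(1, 4, 6, 2, 1) = 6
B-D-E-F-A: max(1, 3, 2, 1) = 3
B-D-E-C-F-A: max(1, 3, 6, 4, 1) = 6
The minimum achievable maximum is 2.

2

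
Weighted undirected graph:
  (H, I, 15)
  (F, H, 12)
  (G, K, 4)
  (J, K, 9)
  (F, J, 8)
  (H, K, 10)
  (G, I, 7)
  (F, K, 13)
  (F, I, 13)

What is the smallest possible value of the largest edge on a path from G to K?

4

Comparing a few candidate routes:
G-I-F-J-K: max(7, 13, 8, 9) = 13
G-I-F-H-K: max(7, 13, 12, 10) = 13
G-I-H-K: max(7, 15, 10) = 15
G-K: max(4) = 4
G-I-F-K: max(7, 13, 13) = 13
Smallest bottleneck: 4.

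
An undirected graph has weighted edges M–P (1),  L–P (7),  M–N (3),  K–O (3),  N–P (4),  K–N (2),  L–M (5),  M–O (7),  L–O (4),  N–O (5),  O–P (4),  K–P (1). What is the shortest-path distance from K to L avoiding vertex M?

Some routes from K to L avoiding M:
K-N-P-O-L: 2 + 4 + 4 + 4 = 14
K-O-L: 3 + 4 = 7
K-P-O-L: 1 + 4 + 4 = 9
K-N-O-L: 2 + 5 + 4 = 11
K-P-L: 1 + 7 = 8
K-N-P-L: 2 + 4 + 7 = 13
The minimum is 7.

7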